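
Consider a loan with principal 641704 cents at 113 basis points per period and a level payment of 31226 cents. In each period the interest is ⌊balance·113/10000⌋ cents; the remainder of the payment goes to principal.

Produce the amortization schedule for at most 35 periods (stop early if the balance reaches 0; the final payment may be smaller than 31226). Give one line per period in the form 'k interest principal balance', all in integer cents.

1. interest=⌊641704·113/10000⌋=7251; principal=31226-7251=23975; balance=641704-23975=617729
2. interest=⌊617729·113/10000⌋=6980; principal=31226-6980=24246; balance=617729-24246=593483
3. interest=⌊593483·113/10000⌋=6706; principal=31226-6706=24520; balance=593483-24520=568963
4. interest=⌊568963·113/10000⌋=6429; principal=31226-6429=24797; balance=568963-24797=544166
5. interest=⌊544166·113/10000⌋=6149; principal=31226-6149=25077; balance=544166-25077=519089
6. interest=⌊519089·113/10000⌋=5865; principal=31226-5865=25361; balance=519089-25361=493728
7. interest=⌊493728·113/10000⌋=5579; principal=31226-5579=25647; balance=493728-25647=468081
8. interest=⌊468081·113/10000⌋=5289; principal=31226-5289=25937; balance=468081-25937=442144
9. interest=⌊442144·113/10000⌋=4996; principal=31226-4996=26230; balance=442144-26230=415914
10. interest=⌊415914·113/10000⌋=4699; principal=31226-4699=26527; balance=415914-26527=389387
11. interest=⌊389387·113/10000⌋=4400; principal=31226-4400=26826; balance=389387-26826=362561
12. interest=⌊362561·113/10000⌋=4096; principal=31226-4096=27130; balance=362561-27130=335431
13. interest=⌊335431·113/10000⌋=3790; principal=31226-3790=27436; balance=335431-27436=307995
14. interest=⌊307995·113/10000⌋=3480; principal=31226-3480=27746; balance=307995-27746=280249
15. interest=⌊280249·113/10000⌋=3166; principal=31226-3166=28060; balance=280249-28060=252189
16. interest=⌊252189·113/10000⌋=2849; principal=31226-2849=28377; balance=252189-28377=223812
17. interest=⌊223812·113/10000⌋=2529; principal=31226-2529=28697; balance=223812-28697=195115
18. interest=⌊195115·113/10000⌋=2204; principal=31226-2204=29022; balance=195115-29022=166093
19. interest=⌊166093·113/10000⌋=1876; principal=31226-1876=29350; balance=166093-29350=136743
20. interest=⌊136743·113/10000⌋=1545; principal=31226-1545=29681; balance=136743-29681=107062
21. interest=⌊107062·113/10000⌋=1209; principal=31226-1209=30017; balance=107062-30017=77045
22. interest=⌊77045·113/10000⌋=870; principal=31226-870=30356; balance=77045-30356=46689
23. interest=⌊46689·113/10000⌋=527; principal=31226-527=30699; balance=46689-30699=15990
24. interest=⌊15990·113/10000⌋=180; principal=min(31226-180,15990)=15990; balance=15990-15990=0

1 7251 23975 617729
2 6980 24246 593483
3 6706 24520 568963
4 6429 24797 544166
5 6149 25077 519089
6 5865 25361 493728
7 5579 25647 468081
8 5289 25937 442144
9 4996 26230 415914
10 4699 26527 389387
11 4400 26826 362561
12 4096 27130 335431
13 3790 27436 307995
14 3480 27746 280249
15 3166 28060 252189
16 2849 28377 223812
17 2529 28697 195115
18 2204 29022 166093
19 1876 29350 136743
20 1545 29681 107062
21 1209 30017 77045
22 870 30356 46689
23 527 30699 15990
24 180 15990 0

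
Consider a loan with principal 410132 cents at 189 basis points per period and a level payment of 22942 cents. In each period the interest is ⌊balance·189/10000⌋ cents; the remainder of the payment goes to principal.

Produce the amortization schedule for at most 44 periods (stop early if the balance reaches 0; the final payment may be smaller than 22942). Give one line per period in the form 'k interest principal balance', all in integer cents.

1. interest=⌊410132·189/10000⌋=7751; principal=22942-7751=15191; balance=410132-15191=394941
2. interest=⌊394941·189/10000⌋=7464; principal=22942-7464=15478; balance=394941-15478=379463
3. interest=⌊379463·189/10000⌋=7171; principal=22942-7171=15771; balance=379463-15771=363692
4. interest=⌊363692·189/10000⌋=6873; principal=22942-6873=16069; balance=363692-16069=347623
5. interest=⌊347623·189/10000⌋=6570; principal=22942-6570=16372; balance=347623-16372=331251
6. interest=⌊331251·189/10000⌋=6260; principal=22942-6260=16682; balance=331251-16682=314569
7. interest=⌊314569·189/10000⌋=5945; principal=22942-5945=16997; balance=314569-16997=297572
8. interest=⌊297572·189/10000⌋=5624; principal=22942-5624=17318; balance=297572-17318=280254
9. interest=⌊280254·189/10000⌋=5296; principal=22942-5296=17646; balance=280254-17646=262608
10. interest=⌊262608·189/10000⌋=4963; principal=22942-4963=17979; balance=262608-17979=244629
11. interest=⌊244629·189/10000⌋=4623; principal=22942-4623=18319; balance=244629-18319=226310
12. interest=⌊226310·189/10000⌋=4277; principal=22942-4277=18665; balance=226310-18665=207645
13. interest=⌊207645·189/10000⌋=3924; principal=22942-3924=19018; balance=207645-19018=188627
14. interest=⌊188627·189/10000⌋=3565; principal=22942-3565=19377; balance=188627-19377=169250
15. interest=⌊169250·189/10000⌋=3198; principal=22942-3198=19744; balance=169250-19744=149506
16. interest=⌊149506·189/10000⌋=2825; principal=22942-2825=20117; balance=149506-20117=129389
17. interest=⌊129389·189/10000⌋=2445; principal=22942-2445=20497; balance=129389-20497=108892
18. interest=⌊108892·189/10000⌋=2058; principal=22942-2058=20884; balance=108892-20884=88008
19. interest=⌊88008·189/10000⌋=1663; principal=22942-1663=21279; balance=88008-21279=66729
20. interest=⌊66729·189/10000⌋=1261; principal=22942-1261=21681; balance=66729-21681=45048
21. interest=⌊45048·189/10000⌋=851; principal=22942-851=22091; balance=45048-22091=22957
22. interest=⌊22957·189/10000⌋=433; principal=22942-433=22509; balance=22957-22509=448
23. interest=⌊448·189/10000⌋=8; principal=min(22942-8,448)=448; balance=448-448=0

1 7751 15191 394941
2 7464 15478 379463
3 7171 15771 363692
4 6873 16069 347623
5 6570 16372 331251
6 6260 16682 314569
7 5945 16997 297572
8 5624 17318 280254
9 5296 17646 262608
10 4963 17979 244629
11 4623 18319 226310
12 4277 18665 207645
13 3924 19018 188627
14 3565 19377 169250
15 3198 19744 149506
16 2825 20117 129389
17 2445 20497 108892
18 2058 20884 88008
19 1663 21279 66729
20 1261 21681 45048
21 851 22091 22957
22 433 22509 448
23 8 448 0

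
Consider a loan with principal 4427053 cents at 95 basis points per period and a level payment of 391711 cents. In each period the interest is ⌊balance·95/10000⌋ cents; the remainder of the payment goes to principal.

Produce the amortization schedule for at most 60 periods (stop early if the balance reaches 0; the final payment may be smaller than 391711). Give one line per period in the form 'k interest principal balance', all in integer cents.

1 42057 349654 4077399
2 38735 352976 3724423
3 35382 356329 3368094
4 31996 359715 3008379
5 28579 363132 2645247
6 25129 366582 2278665
7 21647 370064 1908601
8 18131 373580 1535021
9 14582 377129 1157892
10 10999 380712 777180
11 7383 384328 392852
12 3732 387979 4873
13 46 4873 0

1. interest=⌊4427053·95/10000⌋=42057; principal=391711-42057=349654; balance=4427053-349654=4077399
2. interest=⌊4077399·95/10000⌋=38735; principal=391711-38735=352976; balance=4077399-352976=3724423
3. interest=⌊3724423·95/10000⌋=35382; principal=391711-35382=356329; balance=3724423-356329=3368094
4. interest=⌊3368094·95/10000⌋=31996; principal=391711-31996=359715; balance=3368094-359715=3008379
5. interest=⌊3008379·95/10000⌋=28579; principal=391711-28579=363132; balance=3008379-363132=2645247
6. interest=⌊2645247·95/10000⌋=25129; principal=391711-25129=366582; balance=2645247-366582=2278665
7. interest=⌊2278665·95/10000⌋=21647; principal=391711-21647=370064; balance=2278665-370064=1908601
8. interest=⌊1908601·95/10000⌋=18131; principal=391711-18131=373580; balance=1908601-373580=1535021
9. interest=⌊1535021·95/10000⌋=14582; principal=391711-14582=377129; balance=1535021-377129=1157892
10. interest=⌊1157892·95/10000⌋=10999; principal=391711-10999=380712; balance=1157892-380712=777180
11. interest=⌊777180·95/10000⌋=7383; principal=391711-7383=384328; balance=777180-384328=392852
12. interest=⌊392852·95/10000⌋=3732; principal=391711-3732=387979; balance=392852-387979=4873
13. interest=⌊4873·95/10000⌋=46; principal=min(391711-46,4873)=4873; balance=4873-4873=0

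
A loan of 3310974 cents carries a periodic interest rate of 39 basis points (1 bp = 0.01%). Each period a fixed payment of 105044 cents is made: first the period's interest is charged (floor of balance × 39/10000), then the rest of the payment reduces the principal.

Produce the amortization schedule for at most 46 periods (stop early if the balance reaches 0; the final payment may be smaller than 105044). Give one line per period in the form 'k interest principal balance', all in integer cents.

1 12912 92132 3218842
2 12553 92491 3126351
3 12192 92852 3033499
4 11830 93214 2940285
5 11467 93577 2846708
6 11102 93942 2752766
7 10735 94309 2658457
8 10367 94677 2563780
9 9998 95046 2468734
10 9628 95416 2373318
11 9255 95789 2277529
12 8882 96162 2181367
13 8507 96537 2084830
14 8130 96914 1987916
15 7752 97292 1890624
16 7373 97671 1792953
17 6992 98052 1694901
18 6610 98434 1596467
19 6226 98818 1497649
20 5840 99204 1398445
21 5453 99591 1298854
22 5065 99979 1198875
23 4675 100369 1098506
24 4284 100760 997746
25 3891 101153 896593
26 3496 101548 795045
27 3100 101944 693101
28 2703 102341 590760
29 2303 102741 488019
30 1903 103141 384878
31 1501 103543 281335
32 1097 103947 177388
33 691 104353 73035
34 284 73035 0

1. interest=⌊3310974·39/10000⌋=12912; principal=105044-12912=92132; balance=3310974-92132=3218842
2. interest=⌊3218842·39/10000⌋=12553; principal=105044-12553=92491; balance=3218842-92491=3126351
3. interest=⌊3126351·39/10000⌋=12192; principal=105044-12192=92852; balance=3126351-92852=3033499
4. interest=⌊3033499·39/10000⌋=11830; principal=105044-11830=93214; balance=3033499-93214=2940285
5. interest=⌊2940285·39/10000⌋=11467; principal=105044-11467=93577; balance=2940285-93577=2846708
6. interest=⌊2846708·39/10000⌋=11102; principal=105044-11102=93942; balance=2846708-93942=2752766
7. interest=⌊2752766·39/10000⌋=10735; principal=105044-10735=94309; balance=2752766-94309=2658457
8. interest=⌊2658457·39/10000⌋=10367; principal=105044-10367=94677; balance=2658457-94677=2563780
9. interest=⌊2563780·39/10000⌋=9998; principal=105044-9998=95046; balance=2563780-95046=2468734
10. interest=⌊2468734·39/10000⌋=9628; principal=105044-9628=95416; balance=2468734-95416=2373318
11. interest=⌊2373318·39/10000⌋=9255; principal=105044-9255=95789; balance=2373318-95789=2277529
12. interest=⌊2277529·39/10000⌋=8882; principal=105044-8882=96162; balance=2277529-96162=2181367
13. interest=⌊2181367·39/10000⌋=8507; principal=105044-8507=96537; balance=2181367-96537=2084830
14. interest=⌊2084830·39/10000⌋=8130; principal=105044-8130=96914; balance=2084830-96914=1987916
15. interest=⌊1987916·39/10000⌋=7752; principal=105044-7752=97292; balance=1987916-97292=1890624
16. interest=⌊1890624·39/10000⌋=7373; principal=105044-7373=97671; balance=1890624-97671=1792953
17. interest=⌊1792953·39/10000⌋=6992; principal=105044-6992=98052; balance=1792953-98052=1694901
18. interest=⌊1694901·39/10000⌋=6610; principal=105044-6610=98434; balance=1694901-98434=1596467
19. interest=⌊1596467·39/10000⌋=6226; principal=105044-6226=98818; balance=1596467-98818=1497649
20. interest=⌊1497649·39/10000⌋=5840; principal=105044-5840=99204; balance=1497649-99204=1398445
21. interest=⌊1398445·39/10000⌋=5453; principal=105044-5453=99591; balance=1398445-99591=1298854
22. interest=⌊1298854·39/10000⌋=5065; principal=105044-5065=99979; balance=1298854-99979=1198875
23. interest=⌊1198875·39/10000⌋=4675; principal=105044-4675=100369; balance=1198875-100369=1098506
24. interest=⌊1098506·39/10000⌋=4284; principal=105044-4284=100760; balance=1098506-100760=997746
25. interest=⌊997746·39/10000⌋=3891; principal=105044-3891=101153; balance=997746-101153=896593
26. interest=⌊896593·39/10000⌋=3496; principal=105044-3496=101548; balance=896593-101548=795045
27. interest=⌊795045·39/10000⌋=3100; principal=105044-3100=101944; balance=795045-101944=693101
28. interest=⌊693101·39/10000⌋=2703; principal=105044-2703=102341; balance=693101-102341=590760
29. interest=⌊590760·39/10000⌋=2303; principal=105044-2303=102741; balance=590760-102741=488019
30. interest=⌊488019·39/10000⌋=1903; principal=105044-1903=103141; balance=488019-103141=384878
31. interest=⌊384878·39/10000⌋=1501; principal=105044-1501=103543; balance=384878-103543=281335
32. interest=⌊281335·39/10000⌋=1097; principal=105044-1097=103947; balance=281335-103947=177388
33. interest=⌊177388·39/10000⌋=691; principal=105044-691=104353; balance=177388-104353=73035
34. interest=⌊73035·39/10000⌋=284; principal=min(105044-284,73035)=73035; balance=73035-73035=0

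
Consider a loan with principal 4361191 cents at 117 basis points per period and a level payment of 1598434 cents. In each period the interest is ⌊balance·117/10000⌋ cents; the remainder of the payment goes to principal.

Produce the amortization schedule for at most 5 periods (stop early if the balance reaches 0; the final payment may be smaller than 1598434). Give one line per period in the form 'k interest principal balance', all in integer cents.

1 51025 1547409 2813782
2 32921 1565513 1248269
3 14604 1248269 0

1. interest=⌊4361191·117/10000⌋=51025; principal=1598434-51025=1547409; balance=4361191-1547409=2813782
2. interest=⌊2813782·117/10000⌋=32921; principal=1598434-32921=1565513; balance=2813782-1565513=1248269
3. interest=⌊1248269·117/10000⌋=14604; principal=min(1598434-14604,1248269)=1248269; balance=1248269-1248269=0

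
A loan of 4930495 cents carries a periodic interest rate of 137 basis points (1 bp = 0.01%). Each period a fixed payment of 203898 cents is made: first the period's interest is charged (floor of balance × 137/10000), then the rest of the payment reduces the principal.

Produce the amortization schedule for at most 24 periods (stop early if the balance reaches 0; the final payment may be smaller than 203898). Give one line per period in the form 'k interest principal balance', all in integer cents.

1 67547 136351 4794144
2 65679 138219 4655925
3 63786 140112 4515813
4 61866 142032 4373781
5 59920 143978 4229803
6 57948 145950 4083853
7 55948 147950 3935903
8 53921 149977 3785926
9 51867 152031 3633895
10 49784 154114 3479781
11 47672 156226 3323555
12 45532 158366 3165189
13 43363 160535 3004654
14 41163 162735 2841919
15 38934 164964 2676955
16 36674 167224 2509731
17 34383 169515 2340216
18 32060 171838 2168378
19 29706 174192 1994186
20 27320 176578 1817608
21 24901 178997 1638611
22 22448 181450 1457161
23 19963 183935 1273226
24 17443 186455 1086771

1. interest=⌊4930495·137/10000⌋=67547; principal=203898-67547=136351; balance=4930495-136351=4794144
2. interest=⌊4794144·137/10000⌋=65679; principal=203898-65679=138219; balance=4794144-138219=4655925
3. interest=⌊4655925·137/10000⌋=63786; principal=203898-63786=140112; balance=4655925-140112=4515813
4. interest=⌊4515813·137/10000⌋=61866; principal=203898-61866=142032; balance=4515813-142032=4373781
5. interest=⌊4373781·137/10000⌋=59920; principal=203898-59920=143978; balance=4373781-143978=4229803
6. interest=⌊4229803·137/10000⌋=57948; principal=203898-57948=145950; balance=4229803-145950=4083853
7. interest=⌊4083853·137/10000⌋=55948; principal=203898-55948=147950; balance=4083853-147950=3935903
8. interest=⌊3935903·137/10000⌋=53921; principal=203898-53921=149977; balance=3935903-149977=3785926
9. interest=⌊3785926·137/10000⌋=51867; principal=203898-51867=152031; balance=3785926-152031=3633895
10. interest=⌊3633895·137/10000⌋=49784; principal=203898-49784=154114; balance=3633895-154114=3479781
11. interest=⌊3479781·137/10000⌋=47672; principal=203898-47672=156226; balance=3479781-156226=3323555
12. interest=⌊3323555·137/10000⌋=45532; principal=203898-45532=158366; balance=3323555-158366=3165189
13. interest=⌊3165189·137/10000⌋=43363; principal=203898-43363=160535; balance=3165189-160535=3004654
14. interest=⌊3004654·137/10000⌋=41163; principal=203898-41163=162735; balance=3004654-162735=2841919
15. interest=⌊2841919·137/10000⌋=38934; principal=203898-38934=164964; balance=2841919-164964=2676955
16. interest=⌊2676955·137/10000⌋=36674; principal=203898-36674=167224; balance=2676955-167224=2509731
17. interest=⌊2509731·137/10000⌋=34383; principal=203898-34383=169515; balance=2509731-169515=2340216
18. interest=⌊2340216·137/10000⌋=32060; principal=203898-32060=171838; balance=2340216-171838=2168378
19. interest=⌊2168378·137/10000⌋=29706; principal=203898-29706=174192; balance=2168378-174192=1994186
20. interest=⌊1994186·137/10000⌋=27320; principal=203898-27320=176578; balance=1994186-176578=1817608
21. interest=⌊1817608·137/10000⌋=24901; principal=203898-24901=178997; balance=1817608-178997=1638611
22. interest=⌊1638611·137/10000⌋=22448; principal=203898-22448=181450; balance=1638611-181450=1457161
23. interest=⌊1457161·137/10000⌋=19963; principal=203898-19963=183935; balance=1457161-183935=1273226
24. interest=⌊1273226·137/10000⌋=17443; principal=203898-17443=186455; balance=1273226-186455=1086771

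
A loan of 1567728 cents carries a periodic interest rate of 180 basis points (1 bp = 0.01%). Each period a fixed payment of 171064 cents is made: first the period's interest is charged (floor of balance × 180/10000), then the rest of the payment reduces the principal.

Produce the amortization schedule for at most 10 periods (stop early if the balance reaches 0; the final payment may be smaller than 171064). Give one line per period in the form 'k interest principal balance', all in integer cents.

1 28219 142845 1424883
2 25647 145417 1279466
3 23030 148034 1131432
4 20365 150699 980733
5 17653 153411 827322
6 14891 156173 671149
7 12080 158984 512165
8 9218 161846 350319
9 6305 164759 185560
10 3340 167724 17836

1. interest=⌊1567728·180/10000⌋=28219; principal=171064-28219=142845; balance=1567728-142845=1424883
2. interest=⌊1424883·180/10000⌋=25647; principal=171064-25647=145417; balance=1424883-145417=1279466
3. interest=⌊1279466·180/10000⌋=23030; principal=171064-23030=148034; balance=1279466-148034=1131432
4. interest=⌊1131432·180/10000⌋=20365; principal=171064-20365=150699; balance=1131432-150699=980733
5. interest=⌊980733·180/10000⌋=17653; principal=171064-17653=153411; balance=980733-153411=827322
6. interest=⌊827322·180/10000⌋=14891; principal=171064-14891=156173; balance=827322-156173=671149
7. interest=⌊671149·180/10000⌋=12080; principal=171064-12080=158984; balance=671149-158984=512165
8. interest=⌊512165·180/10000⌋=9218; principal=171064-9218=161846; balance=512165-161846=350319
9. interest=⌊350319·180/10000⌋=6305; principal=171064-6305=164759; balance=350319-164759=185560
10. interest=⌊185560·180/10000⌋=3340; principal=171064-3340=167724; balance=185560-167724=17836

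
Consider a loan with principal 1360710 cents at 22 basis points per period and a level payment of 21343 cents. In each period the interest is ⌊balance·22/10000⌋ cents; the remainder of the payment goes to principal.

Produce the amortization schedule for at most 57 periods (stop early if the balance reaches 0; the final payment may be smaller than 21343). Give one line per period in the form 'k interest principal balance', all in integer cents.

1 2993 18350 1342360
2 2953 18390 1323970
3 2912 18431 1305539
4 2872 18471 1287068
5 2831 18512 1268556
6 2790 18553 1250003
7 2750 18593 1231410
8 2709 18634 1212776
9 2668 18675 1194101
10 2627 18716 1175385
11 2585 18758 1156627
12 2544 18799 1137828
13 2503 18840 1118988
14 2461 18882 1100106
15 2420 18923 1081183
16 2378 18965 1062218
17 2336 19007 1043211
18 2295 19048 1024163
19 2253 19090 1005073
20 2211 19132 985941
21 2169 19174 966767
22 2126 19217 947550
23 2084 19259 928291
24 2042 19301 908990
25 1999 19344 889646
26 1957 19386 870260
27 1914 19429 850831
28 1871 19472 831359
29 1828 19515 811844
30 1786 19557 792287
31 1743 19600 772687
32 1699 19644 753043
33 1656 19687 733356
34 1613 19730 713626
35 1569 19774 693852
36 1526 19817 674035
37 1482 19861 654174
38 1439 19904 634270
39 1395 19948 614322
40 1351 19992 594330
41 1307 20036 574294
42 1263 20080 554214
43 1219 20124 534090
44 1174 20169 513921
45 1130 20213 493708
46 1086 20257 473451
47 1041 20302 453149
48 996 20347 432802
49 952 20391 412411
50 907 20436 391975
51 862 20481 371494
52 817 20526 350968
53 772 20571 330397
54 726 20617 309780
55 681 20662 289118
56 636 20707 268411
57 590 20753 247658

1. interest=⌊1360710·22/10000⌋=2993; principal=21343-2993=18350; balance=1360710-18350=1342360
2. interest=⌊1342360·22/10000⌋=2953; principal=21343-2953=18390; balance=1342360-18390=1323970
3. interest=⌊1323970·22/10000⌋=2912; principal=21343-2912=18431; balance=1323970-18431=1305539
4. interest=⌊1305539·22/10000⌋=2872; principal=21343-2872=18471; balance=1305539-18471=1287068
5. interest=⌊1287068·22/10000⌋=2831; principal=21343-2831=18512; balance=1287068-18512=1268556
6. interest=⌊1268556·22/10000⌋=2790; principal=21343-2790=18553; balance=1268556-18553=1250003
7. interest=⌊1250003·22/10000⌋=2750; principal=21343-2750=18593; balance=1250003-18593=1231410
8. interest=⌊1231410·22/10000⌋=2709; principal=21343-2709=18634; balance=1231410-18634=1212776
9. interest=⌊1212776·22/10000⌋=2668; principal=21343-2668=18675; balance=1212776-18675=1194101
10. interest=⌊1194101·22/10000⌋=2627; principal=21343-2627=18716; balance=1194101-18716=1175385
11. interest=⌊1175385·22/10000⌋=2585; principal=21343-2585=18758; balance=1175385-18758=1156627
12. interest=⌊1156627·22/10000⌋=2544; principal=21343-2544=18799; balance=1156627-18799=1137828
13. interest=⌊1137828·22/10000⌋=2503; principal=21343-2503=18840; balance=1137828-18840=1118988
14. interest=⌊1118988·22/10000⌋=2461; principal=21343-2461=18882; balance=1118988-18882=1100106
15. interest=⌊1100106·22/10000⌋=2420; principal=21343-2420=18923; balance=1100106-18923=1081183
16. interest=⌊1081183·22/10000⌋=2378; principal=21343-2378=18965; balance=1081183-18965=1062218
17. interest=⌊1062218·22/10000⌋=2336; principal=21343-2336=19007; balance=1062218-19007=1043211
18. interest=⌊1043211·22/10000⌋=2295; principal=21343-2295=19048; balance=1043211-19048=1024163
19. interest=⌊1024163·22/10000⌋=2253; principal=21343-2253=19090; balance=1024163-19090=1005073
20. interest=⌊1005073·22/10000⌋=2211; principal=21343-2211=19132; balance=1005073-19132=985941
21. interest=⌊985941·22/10000⌋=2169; principal=21343-2169=19174; balance=985941-19174=966767
22. interest=⌊966767·22/10000⌋=2126; principal=21343-2126=19217; balance=966767-19217=947550
23. interest=⌊947550·22/10000⌋=2084; principal=21343-2084=19259; balance=947550-19259=928291
24. interest=⌊928291·22/10000⌋=2042; principal=21343-2042=19301; balance=928291-19301=908990
25. interest=⌊908990·22/10000⌋=1999; principal=21343-1999=19344; balance=908990-19344=889646
26. interest=⌊889646·22/10000⌋=1957; principal=21343-1957=19386; balance=889646-19386=870260
27. interest=⌊870260·22/10000⌋=1914; principal=21343-1914=19429; balance=870260-19429=850831
28. interest=⌊850831·22/10000⌋=1871; principal=21343-1871=19472; balance=850831-19472=831359
29. interest=⌊831359·22/10000⌋=1828; principal=21343-1828=19515; balance=831359-19515=811844
30. interest=⌊811844·22/10000⌋=1786; principal=21343-1786=19557; balance=811844-19557=792287
31. interest=⌊792287·22/10000⌋=1743; principal=21343-1743=19600; balance=792287-19600=772687
32. interest=⌊772687·22/10000⌋=1699; principal=21343-1699=19644; balance=772687-19644=753043
33. interest=⌊753043·22/10000⌋=1656; principal=21343-1656=19687; balance=753043-19687=733356
34. interest=⌊733356·22/10000⌋=1613; principal=21343-1613=19730; balance=733356-19730=713626
35. interest=⌊713626·22/10000⌋=1569; principal=21343-1569=19774; balance=713626-19774=693852
36. interest=⌊693852·22/10000⌋=1526; principal=21343-1526=19817; balance=693852-19817=674035
37. interest=⌊674035·22/10000⌋=1482; principal=21343-1482=19861; balance=674035-19861=654174
38. interest=⌊654174·22/10000⌋=1439; principal=21343-1439=19904; balance=654174-19904=634270
39. interest=⌊634270·22/10000⌋=1395; principal=21343-1395=19948; balance=634270-19948=614322
40. interest=⌊614322·22/10000⌋=1351; principal=21343-1351=19992; balance=614322-19992=594330
41. interest=⌊594330·22/10000⌋=1307; principal=21343-1307=20036; balance=594330-20036=574294
42. interest=⌊574294·22/10000⌋=1263; principal=21343-1263=20080; balance=574294-20080=554214
43. interest=⌊554214·22/10000⌋=1219; principal=21343-1219=20124; balance=554214-20124=534090
44. interest=⌊534090·22/10000⌋=1174; principal=21343-1174=20169; balance=534090-20169=513921
45. interest=⌊513921·22/10000⌋=1130; principal=21343-1130=20213; balance=513921-20213=493708
46. interest=⌊493708·22/10000⌋=1086; principal=21343-1086=20257; balance=493708-20257=473451
47. interest=⌊473451·22/10000⌋=1041; principal=21343-1041=20302; balance=473451-20302=453149
48. interest=⌊453149·22/10000⌋=996; principal=21343-996=20347; balance=453149-20347=432802
49. interest=⌊432802·22/10000⌋=952; principal=21343-952=20391; balance=432802-20391=412411
50. interest=⌊412411·22/10000⌋=907; principal=21343-907=20436; balance=412411-20436=391975
51. interest=⌊391975·22/10000⌋=862; principal=21343-862=20481; balance=391975-20481=371494
52. interest=⌊371494·22/10000⌋=817; principal=21343-817=20526; balance=371494-20526=350968
53. interest=⌊350968·22/10000⌋=772; principal=21343-772=20571; balance=350968-20571=330397
54. interest=⌊330397·22/10000⌋=726; principal=21343-726=20617; balance=330397-20617=309780
55. interest=⌊309780·22/10000⌋=681; principal=21343-681=20662; balance=309780-20662=289118
56. interest=⌊289118·22/10000⌋=636; principal=21343-636=20707; balance=289118-20707=268411
57. interest=⌊268411·22/10000⌋=590; principal=21343-590=20753; balance=268411-20753=247658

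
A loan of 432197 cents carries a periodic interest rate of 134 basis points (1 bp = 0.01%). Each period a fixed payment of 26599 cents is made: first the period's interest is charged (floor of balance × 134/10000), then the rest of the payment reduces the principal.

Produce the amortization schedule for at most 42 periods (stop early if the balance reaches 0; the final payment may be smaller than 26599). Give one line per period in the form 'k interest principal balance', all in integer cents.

1. interest=⌊432197·134/10000⌋=5791; principal=26599-5791=20808; balance=432197-20808=411389
2. interest=⌊411389·134/10000⌋=5512; principal=26599-5512=21087; balance=411389-21087=390302
3. interest=⌊390302·134/10000⌋=5230; principal=26599-5230=21369; balance=390302-21369=368933
4. interest=⌊368933·134/10000⌋=4943; principal=26599-4943=21656; balance=368933-21656=347277
5. interest=⌊347277·134/10000⌋=4653; principal=26599-4653=21946; balance=347277-21946=325331
6. interest=⌊325331·134/10000⌋=4359; principal=26599-4359=22240; balance=325331-22240=303091
7. interest=⌊303091·134/10000⌋=4061; principal=26599-4061=22538; balance=303091-22538=280553
8. interest=⌊280553·134/10000⌋=3759; principal=26599-3759=22840; balance=280553-22840=257713
9. interest=⌊257713·134/10000⌋=3453; principal=26599-3453=23146; balance=257713-23146=234567
10. interest=⌊234567·134/10000⌋=3143; principal=26599-3143=23456; balance=234567-23456=211111
11. interest=⌊211111·134/10000⌋=2828; principal=26599-2828=23771; balance=211111-23771=187340
12. interest=⌊187340·134/10000⌋=2510; principal=26599-2510=24089; balance=187340-24089=163251
13. interest=⌊163251·134/10000⌋=2187; principal=26599-2187=24412; balance=163251-24412=138839
14. interest=⌊138839·134/10000⌋=1860; principal=26599-1860=24739; balance=138839-24739=114100
15. interest=⌊114100·134/10000⌋=1528; principal=26599-1528=25071; balance=114100-25071=89029
16. interest=⌊89029·134/10000⌋=1192; principal=26599-1192=25407; balance=89029-25407=63622
17. interest=⌊63622·134/10000⌋=852; principal=26599-852=25747; balance=63622-25747=37875
18. interest=⌊37875·134/10000⌋=507; principal=26599-507=26092; balance=37875-26092=11783
19. interest=⌊11783·134/10000⌋=157; principal=min(26599-157,11783)=11783; balance=11783-11783=0

1 5791 20808 411389
2 5512 21087 390302
3 5230 21369 368933
4 4943 21656 347277
5 4653 21946 325331
6 4359 22240 303091
7 4061 22538 280553
8 3759 22840 257713
9 3453 23146 234567
10 3143 23456 211111
11 2828 23771 187340
12 2510 24089 163251
13 2187 24412 138839
14 1860 24739 114100
15 1528 25071 89029
16 1192 25407 63622
17 852 25747 37875
18 507 26092 11783
19 157 11783 0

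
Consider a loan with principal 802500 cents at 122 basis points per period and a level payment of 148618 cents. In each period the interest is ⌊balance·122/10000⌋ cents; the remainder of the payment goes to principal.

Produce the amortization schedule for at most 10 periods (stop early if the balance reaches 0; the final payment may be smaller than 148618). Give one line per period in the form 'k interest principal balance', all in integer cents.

1 9790 138828 663672
2 8096 140522 523150
3 6382 142236 380914
4 4647 143971 236943
5 2890 145728 91215
6 1112 91215 0

1. interest=⌊802500·122/10000⌋=9790; principal=148618-9790=138828; balance=802500-138828=663672
2. interest=⌊663672·122/10000⌋=8096; principal=148618-8096=140522; balance=663672-140522=523150
3. interest=⌊523150·122/10000⌋=6382; principal=148618-6382=142236; balance=523150-142236=380914
4. interest=⌊380914·122/10000⌋=4647; principal=148618-4647=143971; balance=380914-143971=236943
5. interest=⌊236943·122/10000⌋=2890; principal=148618-2890=145728; balance=236943-145728=91215
6. interest=⌊91215·122/10000⌋=1112; principal=min(148618-1112,91215)=91215; balance=91215-91215=0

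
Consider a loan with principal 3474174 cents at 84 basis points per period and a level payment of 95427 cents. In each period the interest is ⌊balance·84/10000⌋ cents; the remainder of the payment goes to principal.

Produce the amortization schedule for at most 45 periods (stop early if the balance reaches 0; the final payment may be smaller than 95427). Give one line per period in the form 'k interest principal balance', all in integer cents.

1 29183 66244 3407930
2 28626 66801 3341129
3 28065 67362 3273767
4 27499 67928 3205839
5 26929 68498 3137341
6 26353 69074 3068267
7 25773 69654 2998613
8 25188 70239 2928374
9 24598 70829 2857545
10 24003 71424 2786121
11 23403 72024 2714097
12 22798 72629 2641468
13 22188 73239 2568229
14 21573 73854 2494375
15 20952 74475 2419900
16 20327 75100 2344800
17 19696 75731 2269069
18 19060 76367 2192702
19 18418 77009 2115693
20 17771 77656 2038037
21 17119 78308 1959729
22 16461 78966 1880763
23 15798 79629 1801134
24 15129 80298 1720836
25 14455 80972 1639864
26 13774 81653 1558211
27 13088 82339 1475872
28 12397 83030 1392842
29 11699 83728 1309114
30 10996 84431 1224683
31 10287 85140 1139543
32 9572 85855 1053688
33 8850 86577 967111
34 8123 87304 879807
35 7390 88037 791770
36 6650 88777 702993
37 5905 89522 613471
38 5153 90274 523197
39 4394 91033 432164
40 3630 91797 340367
41 2859 92568 247799
42 2081 93346 154453
43 1297 94130 60323
44 506 60323 0

1. interest=⌊3474174·84/10000⌋=29183; principal=95427-29183=66244; balance=3474174-66244=3407930
2. interest=⌊3407930·84/10000⌋=28626; principal=95427-28626=66801; balance=3407930-66801=3341129
3. interest=⌊3341129·84/10000⌋=28065; principal=95427-28065=67362; balance=3341129-67362=3273767
4. interest=⌊3273767·84/10000⌋=27499; principal=95427-27499=67928; balance=3273767-67928=3205839
5. interest=⌊3205839·84/10000⌋=26929; principal=95427-26929=68498; balance=3205839-68498=3137341
6. interest=⌊3137341·84/10000⌋=26353; principal=95427-26353=69074; balance=3137341-69074=3068267
7. interest=⌊3068267·84/10000⌋=25773; principal=95427-25773=69654; balance=3068267-69654=2998613
8. interest=⌊2998613·84/10000⌋=25188; principal=95427-25188=70239; balance=2998613-70239=2928374
9. interest=⌊2928374·84/10000⌋=24598; principal=95427-24598=70829; balance=2928374-70829=2857545
10. interest=⌊2857545·84/10000⌋=24003; principal=95427-24003=71424; balance=2857545-71424=2786121
11. interest=⌊2786121·84/10000⌋=23403; principal=95427-23403=72024; balance=2786121-72024=2714097
12. interest=⌊2714097·84/10000⌋=22798; principal=95427-22798=72629; balance=2714097-72629=2641468
13. interest=⌊2641468·84/10000⌋=22188; principal=95427-22188=73239; balance=2641468-73239=2568229
14. interest=⌊2568229·84/10000⌋=21573; principal=95427-21573=73854; balance=2568229-73854=2494375
15. interest=⌊2494375·84/10000⌋=20952; principal=95427-20952=74475; balance=2494375-74475=2419900
16. interest=⌊2419900·84/10000⌋=20327; principal=95427-20327=75100; balance=2419900-75100=2344800
17. interest=⌊2344800·84/10000⌋=19696; principal=95427-19696=75731; balance=2344800-75731=2269069
18. interest=⌊2269069·84/10000⌋=19060; principal=95427-19060=76367; balance=2269069-76367=2192702
19. interest=⌊2192702·84/10000⌋=18418; principal=95427-18418=77009; balance=2192702-77009=2115693
20. interest=⌊2115693·84/10000⌋=17771; principal=95427-17771=77656; balance=2115693-77656=2038037
21. interest=⌊2038037·84/10000⌋=17119; principal=95427-17119=78308; balance=2038037-78308=1959729
22. interest=⌊1959729·84/10000⌋=16461; principal=95427-16461=78966; balance=1959729-78966=1880763
23. interest=⌊1880763·84/10000⌋=15798; principal=95427-15798=79629; balance=1880763-79629=1801134
24. interest=⌊1801134·84/10000⌋=15129; principal=95427-15129=80298; balance=1801134-80298=1720836
25. interest=⌊1720836·84/10000⌋=14455; principal=95427-14455=80972; balance=1720836-80972=1639864
26. interest=⌊1639864·84/10000⌋=13774; principal=95427-13774=81653; balance=1639864-81653=1558211
27. interest=⌊1558211·84/10000⌋=13088; principal=95427-13088=82339; balance=1558211-82339=1475872
28. interest=⌊1475872·84/10000⌋=12397; principal=95427-12397=83030; balance=1475872-83030=1392842
29. interest=⌊1392842·84/10000⌋=11699; principal=95427-11699=83728; balance=1392842-83728=1309114
30. interest=⌊1309114·84/10000⌋=10996; principal=95427-10996=84431; balance=1309114-84431=1224683
31. interest=⌊1224683·84/10000⌋=10287; principal=95427-10287=85140; balance=1224683-85140=1139543
32. interest=⌊1139543·84/10000⌋=9572; principal=95427-9572=85855; balance=1139543-85855=1053688
33. interest=⌊1053688·84/10000⌋=8850; principal=95427-8850=86577; balance=1053688-86577=967111
34. interest=⌊967111·84/10000⌋=8123; principal=95427-8123=87304; balance=967111-87304=879807
35. interest=⌊879807·84/10000⌋=7390; principal=95427-7390=88037; balance=879807-88037=791770
36. interest=⌊791770·84/10000⌋=6650; principal=95427-6650=88777; balance=791770-88777=702993
37. interest=⌊702993·84/10000⌋=5905; principal=95427-5905=89522; balance=702993-89522=613471
38. interest=⌊613471·84/10000⌋=5153; principal=95427-5153=90274; balance=613471-90274=523197
39. interest=⌊523197·84/10000⌋=4394; principal=95427-4394=91033; balance=523197-91033=432164
40. interest=⌊432164·84/10000⌋=3630; principal=95427-3630=91797; balance=432164-91797=340367
41. interest=⌊340367·84/10000⌋=2859; principal=95427-2859=92568; balance=340367-92568=247799
42. interest=⌊247799·84/10000⌋=2081; principal=95427-2081=93346; balance=247799-93346=154453
43. interest=⌊154453·84/10000⌋=1297; principal=95427-1297=94130; balance=154453-94130=60323
44. interest=⌊60323·84/10000⌋=506; principal=min(95427-506,60323)=60323; balance=60323-60323=0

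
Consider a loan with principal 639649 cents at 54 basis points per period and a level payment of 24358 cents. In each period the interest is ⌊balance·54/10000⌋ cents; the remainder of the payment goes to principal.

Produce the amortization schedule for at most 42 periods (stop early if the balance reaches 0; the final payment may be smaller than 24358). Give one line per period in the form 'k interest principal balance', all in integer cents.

1. interest=⌊639649·54/10000⌋=3454; principal=24358-3454=20904; balance=639649-20904=618745
2. interest=⌊618745·54/10000⌋=3341; principal=24358-3341=21017; balance=618745-21017=597728
3. interest=⌊597728·54/10000⌋=3227; principal=24358-3227=21131; balance=597728-21131=576597
4. interest=⌊576597·54/10000⌋=3113; principal=24358-3113=21245; balance=576597-21245=555352
5. interest=⌊555352·54/10000⌋=2998; principal=24358-2998=21360; balance=555352-21360=533992
6. interest=⌊533992·54/10000⌋=2883; principal=24358-2883=21475; balance=533992-21475=512517
7. interest=⌊512517·54/10000⌋=2767; principal=24358-2767=21591; balance=512517-21591=490926
8. interest=⌊490926·54/10000⌋=2651; principal=24358-2651=21707; balance=490926-21707=469219
9. interest=⌊469219·54/10000⌋=2533; principal=24358-2533=21825; balance=469219-21825=447394
10. interest=⌊447394·54/10000⌋=2415; principal=24358-2415=21943; balance=447394-21943=425451
11. interest=⌊425451·54/10000⌋=2297; principal=24358-2297=22061; balance=425451-22061=403390
12. interest=⌊403390·54/10000⌋=2178; principal=24358-2178=22180; balance=403390-22180=381210
13. interest=⌊381210·54/10000⌋=2058; principal=24358-2058=22300; balance=381210-22300=358910
14. interest=⌊358910·54/10000⌋=1938; principal=24358-1938=22420; balance=358910-22420=336490
15. interest=⌊336490·54/10000⌋=1817; principal=24358-1817=22541; balance=336490-22541=313949
16. interest=⌊313949·54/10000⌋=1695; principal=24358-1695=22663; balance=313949-22663=291286
17. interest=⌊291286·54/10000⌋=1572; principal=24358-1572=22786; balance=291286-22786=268500
18. interest=⌊268500·54/10000⌋=1449; principal=24358-1449=22909; balance=268500-22909=245591
19. interest=⌊245591·54/10000⌋=1326; principal=24358-1326=23032; balance=245591-23032=222559
20. interest=⌊222559·54/10000⌋=1201; principal=24358-1201=23157; balance=222559-23157=199402
21. interest=⌊199402·54/10000⌋=1076; principal=24358-1076=23282; balance=199402-23282=176120
22. interest=⌊176120·54/10000⌋=951; principal=24358-951=23407; balance=176120-23407=152713
23. interest=⌊152713·54/10000⌋=824; principal=24358-824=23534; balance=152713-23534=129179
24. interest=⌊129179·54/10000⌋=697; principal=24358-697=23661; balance=129179-23661=105518
25. interest=⌊105518·54/10000⌋=569; principal=24358-569=23789; balance=105518-23789=81729
26. interest=⌊81729·54/10000⌋=441; principal=24358-441=23917; balance=81729-23917=57812
27. interest=⌊57812·54/10000⌋=312; principal=24358-312=24046; balance=57812-24046=33766
28. interest=⌊33766·54/10000⌋=182; principal=24358-182=24176; balance=33766-24176=9590
29. interest=⌊9590·54/10000⌋=51; principal=min(24358-51,9590)=9590; balance=9590-9590=0

1 3454 20904 618745
2 3341 21017 597728
3 3227 21131 576597
4 3113 21245 555352
5 2998 21360 533992
6 2883 21475 512517
7 2767 21591 490926
8 2651 21707 469219
9 2533 21825 447394
10 2415 21943 425451
11 2297 22061 403390
12 2178 22180 381210
13 2058 22300 358910
14 1938 22420 336490
15 1817 22541 313949
16 1695 22663 291286
17 1572 22786 268500
18 1449 22909 245591
19 1326 23032 222559
20 1201 23157 199402
21 1076 23282 176120
22 951 23407 152713
23 824 23534 129179
24 697 23661 105518
25 569 23789 81729
26 441 23917 57812
27 312 24046 33766
28 182 24176 9590
29 51 9590 0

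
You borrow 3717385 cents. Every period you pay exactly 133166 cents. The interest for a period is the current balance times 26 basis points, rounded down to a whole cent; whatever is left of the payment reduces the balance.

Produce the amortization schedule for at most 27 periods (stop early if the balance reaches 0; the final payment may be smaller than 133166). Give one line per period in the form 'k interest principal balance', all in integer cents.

1. interest=⌊3717385·26/10000⌋=9665; principal=133166-9665=123501; balance=3717385-123501=3593884
2. interest=⌊3593884·26/10000⌋=9344; principal=133166-9344=123822; balance=3593884-123822=3470062
3. interest=⌊3470062·26/10000⌋=9022; principal=133166-9022=124144; balance=3470062-124144=3345918
4. interest=⌊3345918·26/10000⌋=8699; principal=133166-8699=124467; balance=3345918-124467=3221451
5. interest=⌊3221451·26/10000⌋=8375; principal=133166-8375=124791; balance=3221451-124791=3096660
6. interest=⌊3096660·26/10000⌋=8051; principal=133166-8051=125115; balance=3096660-125115=2971545
7. interest=⌊2971545·26/10000⌋=7726; principal=133166-7726=125440; balance=2971545-125440=2846105
8. interest=⌊2846105·26/10000⌋=7399; principal=133166-7399=125767; balance=2846105-125767=2720338
9. interest=⌊2720338·26/10000⌋=7072; principal=133166-7072=126094; balance=2720338-126094=2594244
10. interest=⌊2594244·26/10000⌋=6745; principal=133166-6745=126421; balance=2594244-126421=2467823
11. interest=⌊2467823·26/10000⌋=6416; principal=133166-6416=126750; balance=2467823-126750=2341073
12. interest=⌊2341073·26/10000⌋=6086; principal=133166-6086=127080; balance=2341073-127080=2213993
13. interest=⌊2213993·26/10000⌋=5756; principal=133166-5756=127410; balance=2213993-127410=2086583
14. interest=⌊2086583·26/10000⌋=5425; principal=133166-5425=127741; balance=2086583-127741=1958842
15. interest=⌊1958842·26/10000⌋=5092; principal=133166-5092=128074; balance=1958842-128074=1830768
16. interest=⌊1830768·26/10000⌋=4759; principal=133166-4759=128407; balance=1830768-128407=1702361
17. interest=⌊1702361·26/10000⌋=4426; principal=133166-4426=128740; balance=1702361-128740=1573621
18. interest=⌊1573621·26/10000⌋=4091; principal=133166-4091=129075; balance=1573621-129075=1444546
19. interest=⌊1444546·26/10000⌋=3755; principal=133166-3755=129411; balance=1444546-129411=1315135
20. interest=⌊1315135·26/10000⌋=3419; principal=133166-3419=129747; balance=1315135-129747=1185388
21. interest=⌊1185388·26/10000⌋=3082; principal=133166-3082=130084; balance=1185388-130084=1055304
22. interest=⌊1055304·26/10000⌋=2743; principal=133166-2743=130423; balance=1055304-130423=924881
23. interest=⌊924881·26/10000⌋=2404; principal=133166-2404=130762; balance=924881-130762=794119
24. interest=⌊794119·26/10000⌋=2064; principal=133166-2064=131102; balance=794119-131102=663017
25. interest=⌊663017·26/10000⌋=1723; principal=133166-1723=131443; balance=663017-131443=531574
26. interest=⌊531574·26/10000⌋=1382; principal=133166-1382=131784; balance=531574-131784=399790
27. interest=⌊399790·26/10000⌋=1039; principal=133166-1039=132127; balance=399790-132127=267663

1 9665 123501 3593884
2 9344 123822 3470062
3 9022 124144 3345918
4 8699 124467 3221451
5 8375 124791 3096660
6 8051 125115 2971545
7 7726 125440 2846105
8 7399 125767 2720338
9 7072 126094 2594244
10 6745 126421 2467823
11 6416 126750 2341073
12 6086 127080 2213993
13 5756 127410 2086583
14 5425 127741 1958842
15 5092 128074 1830768
16 4759 128407 1702361
17 4426 128740 1573621
18 4091 129075 1444546
19 3755 129411 1315135
20 3419 129747 1185388
21 3082 130084 1055304
22 2743 130423 924881
23 2404 130762 794119
24 2064 131102 663017
25 1723 131443 531574
26 1382 131784 399790
27 1039 132127 267663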